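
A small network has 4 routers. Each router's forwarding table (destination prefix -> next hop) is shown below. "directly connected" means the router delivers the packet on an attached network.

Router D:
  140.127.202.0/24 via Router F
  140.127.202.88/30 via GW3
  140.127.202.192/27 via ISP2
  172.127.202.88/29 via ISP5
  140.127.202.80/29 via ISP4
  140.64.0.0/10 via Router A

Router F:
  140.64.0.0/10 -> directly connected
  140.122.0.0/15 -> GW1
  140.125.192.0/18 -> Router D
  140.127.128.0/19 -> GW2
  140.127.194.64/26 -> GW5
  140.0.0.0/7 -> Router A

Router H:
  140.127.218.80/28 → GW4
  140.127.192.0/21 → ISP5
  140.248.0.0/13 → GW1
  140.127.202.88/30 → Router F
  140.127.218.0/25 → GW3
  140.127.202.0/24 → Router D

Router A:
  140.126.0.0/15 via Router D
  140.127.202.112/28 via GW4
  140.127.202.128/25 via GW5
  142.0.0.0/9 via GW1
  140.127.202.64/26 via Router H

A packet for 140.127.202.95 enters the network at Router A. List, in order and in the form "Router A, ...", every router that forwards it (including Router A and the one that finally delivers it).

At Router A: longest match for 140.127.202.95 is 140.127.202.64/26 -> Router H
At Router H: longest match for 140.127.202.95 is 140.127.202.0/24 -> Router D
At Router D: longest match for 140.127.202.95 is 140.127.202.0/24 -> Router F
At Router F: longest match for 140.127.202.95 is 140.64.0.0/10 -> directly connected

Router A, Router H, Router D, Router F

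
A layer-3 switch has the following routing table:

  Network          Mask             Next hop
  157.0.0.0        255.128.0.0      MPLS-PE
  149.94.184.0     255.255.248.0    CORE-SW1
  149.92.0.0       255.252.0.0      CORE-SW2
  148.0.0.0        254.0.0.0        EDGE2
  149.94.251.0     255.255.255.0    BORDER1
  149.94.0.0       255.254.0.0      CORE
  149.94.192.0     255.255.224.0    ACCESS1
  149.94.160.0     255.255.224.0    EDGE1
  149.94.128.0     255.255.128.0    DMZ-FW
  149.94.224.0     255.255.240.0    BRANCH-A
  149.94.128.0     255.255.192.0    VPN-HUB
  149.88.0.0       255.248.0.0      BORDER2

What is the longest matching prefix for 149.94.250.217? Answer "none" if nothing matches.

149.94.128.0/17

Entries matching 149.94.250.217:
  148.0.0.0/7 (148.0.0.0 - 149.255.255.255)
  149.88.0.0/13 (149.88.0.0 - 149.95.255.255)
  149.92.0.0/14 (149.92.0.0 - 149.95.255.255)
  149.94.0.0/15 (149.94.0.0 - 149.95.255.255)
  149.94.128.0/17 (149.94.128.0 - 149.94.255.255)
Most specific is 149.94.128.0/17.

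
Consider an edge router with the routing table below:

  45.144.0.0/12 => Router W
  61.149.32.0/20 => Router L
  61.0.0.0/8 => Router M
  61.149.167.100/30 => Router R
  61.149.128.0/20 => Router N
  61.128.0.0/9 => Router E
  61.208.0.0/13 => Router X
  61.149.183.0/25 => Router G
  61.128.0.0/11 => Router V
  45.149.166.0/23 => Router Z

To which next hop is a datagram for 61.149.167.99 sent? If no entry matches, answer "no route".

Routes whose prefix contains 61.149.167.99:
  61.0.0.0/8 (61.0.0.0 - 61.255.255.255) -> Router M
  61.128.0.0/9 (61.128.0.0 - 61.255.255.255) -> Router E
  61.128.0.0/11 (61.128.0.0 - 61.159.255.255) -> Router V
More-specific entries that do NOT match:
  61.149.167.100/30 (61.149.167.100 - 61.149.167.103) does not contain 61.149.167.99
  61.149.183.0/25 (61.149.183.0 - 61.149.183.127) does not contain 61.149.167.99
  45.149.166.0/23 (45.149.166.0 - 45.149.167.255) does not contain 61.149.167.99
  61.149.32.0/20 (61.149.32.0 - 61.149.47.255) does not contain 61.149.167.99
  61.149.128.0/20 (61.149.128.0 - 61.149.143.255) does not contain 61.149.167.99
  61.208.0.0/13 (61.208.0.0 - 61.215.255.255) does not contain 61.149.167.99
  45.144.0.0/12 (45.144.0.0 - 45.159.255.255) does not contain 61.149.167.99
Longest matching prefix is /11 -> next hop Router V.

Router V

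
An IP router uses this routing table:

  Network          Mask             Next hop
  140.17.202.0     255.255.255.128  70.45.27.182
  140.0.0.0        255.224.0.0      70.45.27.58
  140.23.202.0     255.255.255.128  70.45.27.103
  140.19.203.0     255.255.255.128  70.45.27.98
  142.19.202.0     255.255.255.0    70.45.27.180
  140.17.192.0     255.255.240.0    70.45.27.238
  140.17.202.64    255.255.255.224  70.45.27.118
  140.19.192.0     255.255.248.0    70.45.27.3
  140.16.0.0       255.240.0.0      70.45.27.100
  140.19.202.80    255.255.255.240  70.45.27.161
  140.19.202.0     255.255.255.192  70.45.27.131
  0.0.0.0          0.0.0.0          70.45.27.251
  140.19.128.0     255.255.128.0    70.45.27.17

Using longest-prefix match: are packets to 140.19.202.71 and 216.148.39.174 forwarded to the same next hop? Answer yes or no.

140.19.202.71: longest match 140.19.128.0/17 -> 70.45.27.17
216.148.39.174: longest match 0.0.0.0/0 -> 70.45.27.251

no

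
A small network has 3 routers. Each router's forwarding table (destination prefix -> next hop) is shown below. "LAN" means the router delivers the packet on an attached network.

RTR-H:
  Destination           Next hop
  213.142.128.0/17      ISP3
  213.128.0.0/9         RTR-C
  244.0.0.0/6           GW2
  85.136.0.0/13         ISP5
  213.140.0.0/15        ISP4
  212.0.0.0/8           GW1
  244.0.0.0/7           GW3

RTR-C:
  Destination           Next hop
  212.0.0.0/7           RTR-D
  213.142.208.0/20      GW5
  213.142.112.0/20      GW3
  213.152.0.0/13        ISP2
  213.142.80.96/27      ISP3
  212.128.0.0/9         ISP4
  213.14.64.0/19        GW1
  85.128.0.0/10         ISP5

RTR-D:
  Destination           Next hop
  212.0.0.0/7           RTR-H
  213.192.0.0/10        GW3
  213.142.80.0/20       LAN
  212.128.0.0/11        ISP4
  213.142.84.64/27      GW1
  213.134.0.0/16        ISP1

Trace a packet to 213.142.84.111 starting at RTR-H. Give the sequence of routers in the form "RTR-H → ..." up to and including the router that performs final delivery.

At RTR-H: longest match for 213.142.84.111 is 213.128.0.0/9 -> RTR-C
At RTR-C: longest match for 213.142.84.111 is 212.0.0.0/7 -> RTR-D
At RTR-D: longest match for 213.142.84.111 is 213.142.80.0/20 -> LAN

RTR-H → RTR-C → RTR-D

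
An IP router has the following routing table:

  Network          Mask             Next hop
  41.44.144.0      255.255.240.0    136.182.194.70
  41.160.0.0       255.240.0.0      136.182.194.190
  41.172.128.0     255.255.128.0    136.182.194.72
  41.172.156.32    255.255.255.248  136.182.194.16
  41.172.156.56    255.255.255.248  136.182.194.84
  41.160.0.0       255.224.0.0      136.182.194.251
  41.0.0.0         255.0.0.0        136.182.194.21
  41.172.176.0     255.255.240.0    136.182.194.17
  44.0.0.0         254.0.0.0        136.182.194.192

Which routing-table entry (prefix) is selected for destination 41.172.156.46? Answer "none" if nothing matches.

Entries matching 41.172.156.46:
  41.0.0.0/8 (41.0.0.0 - 41.255.255.255)
  41.160.0.0/11 (41.160.0.0 - 41.191.255.255)
  41.160.0.0/12 (41.160.0.0 - 41.175.255.255)
  41.172.128.0/17 (41.172.128.0 - 41.172.255.255)
Most specific is 41.172.128.0/17.

41.172.128.0/17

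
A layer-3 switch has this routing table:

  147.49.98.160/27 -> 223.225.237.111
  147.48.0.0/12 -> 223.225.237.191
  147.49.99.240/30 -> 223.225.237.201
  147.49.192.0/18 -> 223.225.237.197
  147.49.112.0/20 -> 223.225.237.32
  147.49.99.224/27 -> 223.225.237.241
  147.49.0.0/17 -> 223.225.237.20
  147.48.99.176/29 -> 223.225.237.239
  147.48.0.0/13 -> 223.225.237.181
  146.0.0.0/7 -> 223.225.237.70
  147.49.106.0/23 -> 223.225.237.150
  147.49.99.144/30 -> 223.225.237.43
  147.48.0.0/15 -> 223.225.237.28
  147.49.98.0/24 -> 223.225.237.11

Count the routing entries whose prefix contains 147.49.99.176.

Prefixes containing 147.49.99.176:
  146.0.0.0/7 (146.0.0.0 - 147.255.255.255)
  147.48.0.0/12 (147.48.0.0 - 147.63.255.255)
  147.48.0.0/13 (147.48.0.0 - 147.55.255.255)
  147.48.0.0/15 (147.48.0.0 - 147.49.255.255)
  147.49.0.0/17 (147.49.0.0 - 147.49.127.255)
Total matching entries: 5.

5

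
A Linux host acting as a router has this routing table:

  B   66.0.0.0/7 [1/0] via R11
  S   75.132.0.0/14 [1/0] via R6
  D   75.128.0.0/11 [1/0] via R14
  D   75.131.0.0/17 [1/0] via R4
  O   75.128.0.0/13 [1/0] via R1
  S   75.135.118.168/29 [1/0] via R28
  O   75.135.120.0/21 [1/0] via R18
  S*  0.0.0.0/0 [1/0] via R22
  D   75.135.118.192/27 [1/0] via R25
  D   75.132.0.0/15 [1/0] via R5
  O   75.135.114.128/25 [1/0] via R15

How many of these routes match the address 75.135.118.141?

4

Prefixes containing 75.135.118.141:
  0.0.0.0/0 (default, matches everything)
  75.128.0.0/11 (75.128.0.0 - 75.159.255.255)
  75.128.0.0/13 (75.128.0.0 - 75.135.255.255)
  75.132.0.0/14 (75.132.0.0 - 75.135.255.255)
Total matching entries: 4.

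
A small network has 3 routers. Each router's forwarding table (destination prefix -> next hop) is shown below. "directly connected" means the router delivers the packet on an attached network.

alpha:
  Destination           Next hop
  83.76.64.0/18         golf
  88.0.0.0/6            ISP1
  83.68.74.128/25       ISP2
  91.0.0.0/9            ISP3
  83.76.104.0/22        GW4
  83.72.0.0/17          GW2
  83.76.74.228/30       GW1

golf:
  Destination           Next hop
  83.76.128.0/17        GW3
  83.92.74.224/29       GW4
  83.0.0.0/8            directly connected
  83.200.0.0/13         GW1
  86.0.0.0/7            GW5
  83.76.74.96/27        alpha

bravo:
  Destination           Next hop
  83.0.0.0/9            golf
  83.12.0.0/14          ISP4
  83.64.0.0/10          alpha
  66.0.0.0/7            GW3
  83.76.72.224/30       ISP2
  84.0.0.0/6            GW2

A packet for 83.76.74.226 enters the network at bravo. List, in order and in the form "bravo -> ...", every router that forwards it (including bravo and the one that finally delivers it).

bravo -> alpha -> golf

At bravo: longest match for 83.76.74.226 is 83.64.0.0/10 -> alpha
At alpha: longest match for 83.76.74.226 is 83.76.64.0/18 -> golf
At golf: longest match for 83.76.74.226 is 83.0.0.0/8 -> directly connected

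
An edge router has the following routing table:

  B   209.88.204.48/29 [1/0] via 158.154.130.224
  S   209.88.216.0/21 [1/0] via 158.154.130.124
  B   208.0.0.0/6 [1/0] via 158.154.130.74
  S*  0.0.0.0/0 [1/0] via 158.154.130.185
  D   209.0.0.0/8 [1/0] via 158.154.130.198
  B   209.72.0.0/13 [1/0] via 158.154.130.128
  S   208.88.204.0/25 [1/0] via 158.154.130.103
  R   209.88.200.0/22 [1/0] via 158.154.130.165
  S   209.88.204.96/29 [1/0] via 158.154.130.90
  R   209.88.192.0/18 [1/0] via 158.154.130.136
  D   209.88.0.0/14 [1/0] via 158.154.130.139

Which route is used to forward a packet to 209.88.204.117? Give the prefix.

Entries matching 209.88.204.117:
  0.0.0.0/0 (default, matches everything)
  208.0.0.0/6 (208.0.0.0 - 211.255.255.255)
  209.0.0.0/8 (209.0.0.0 - 209.255.255.255)
  209.88.0.0/14 (209.88.0.0 - 209.91.255.255)
  209.88.192.0/18 (209.88.192.0 - 209.88.255.255)
Most specific is 209.88.192.0/18.

209.88.192.0/18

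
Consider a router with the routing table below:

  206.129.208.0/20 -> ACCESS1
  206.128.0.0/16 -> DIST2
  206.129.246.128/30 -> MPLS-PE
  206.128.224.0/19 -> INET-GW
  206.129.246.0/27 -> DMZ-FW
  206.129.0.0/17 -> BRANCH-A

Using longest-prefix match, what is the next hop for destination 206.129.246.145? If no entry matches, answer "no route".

no route

No entry's prefix contains 206.129.246.145; there is no default route.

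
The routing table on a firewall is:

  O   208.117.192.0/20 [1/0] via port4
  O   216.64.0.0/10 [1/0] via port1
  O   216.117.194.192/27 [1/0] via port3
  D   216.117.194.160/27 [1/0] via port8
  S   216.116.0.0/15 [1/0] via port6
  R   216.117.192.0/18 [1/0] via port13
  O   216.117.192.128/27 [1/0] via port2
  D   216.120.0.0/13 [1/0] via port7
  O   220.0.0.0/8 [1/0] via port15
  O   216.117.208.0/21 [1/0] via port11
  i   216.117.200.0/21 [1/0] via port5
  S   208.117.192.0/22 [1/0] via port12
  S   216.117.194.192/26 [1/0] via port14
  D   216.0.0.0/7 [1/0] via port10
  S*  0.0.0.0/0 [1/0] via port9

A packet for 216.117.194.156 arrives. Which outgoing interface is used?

port13

Routes whose prefix contains 216.117.194.156:
  0.0.0.0/0 (default, matches everything) -> port9
  216.0.0.0/7 (216.0.0.0 - 217.255.255.255) -> port10
  216.64.0.0/10 (216.64.0.0 - 216.127.255.255) -> port1
  216.116.0.0/15 (216.116.0.0 - 216.117.255.255) -> port6
  216.117.192.0/18 (216.117.192.0 - 216.117.255.255) -> port13
More-specific entries that do NOT match:
  216.117.194.192/27 (216.117.194.192 - 216.117.194.223) does not contain 216.117.194.156
  216.117.194.160/27 (216.117.194.160 - 216.117.194.191) does not contain 216.117.194.156
  216.117.192.128/27 (216.117.192.128 - 216.117.192.159) does not contain 216.117.194.156
  216.117.194.192/26 (216.117.194.192 - 216.117.194.255) does not contain 216.117.194.156
  208.117.192.0/22 (208.117.192.0 - 208.117.195.255) does not contain 216.117.194.156
  216.117.208.0/21 (216.117.208.0 - 216.117.215.255) does not contain 216.117.194.156
  216.117.200.0/21 (216.117.200.0 - 216.117.207.255) does not contain 216.117.194.156
  208.117.192.0/20 (208.117.192.0 - 208.117.207.255) does not contain 216.117.194.156
Longest matching prefix is /18 -> interface port13.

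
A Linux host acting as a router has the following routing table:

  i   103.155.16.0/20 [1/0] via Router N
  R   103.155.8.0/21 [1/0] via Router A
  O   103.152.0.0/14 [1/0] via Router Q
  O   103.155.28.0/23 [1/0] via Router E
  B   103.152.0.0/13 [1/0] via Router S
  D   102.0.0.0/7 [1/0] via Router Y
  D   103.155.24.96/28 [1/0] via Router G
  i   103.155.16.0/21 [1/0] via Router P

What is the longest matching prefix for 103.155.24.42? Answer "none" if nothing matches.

Entries matching 103.155.24.42:
  102.0.0.0/7 (102.0.0.0 - 103.255.255.255)
  103.152.0.0/13 (103.152.0.0 - 103.159.255.255)
  103.152.0.0/14 (103.152.0.0 - 103.155.255.255)
  103.155.16.0/20 (103.155.16.0 - 103.155.31.255)
Most specific is 103.155.16.0/20.

103.155.16.0/20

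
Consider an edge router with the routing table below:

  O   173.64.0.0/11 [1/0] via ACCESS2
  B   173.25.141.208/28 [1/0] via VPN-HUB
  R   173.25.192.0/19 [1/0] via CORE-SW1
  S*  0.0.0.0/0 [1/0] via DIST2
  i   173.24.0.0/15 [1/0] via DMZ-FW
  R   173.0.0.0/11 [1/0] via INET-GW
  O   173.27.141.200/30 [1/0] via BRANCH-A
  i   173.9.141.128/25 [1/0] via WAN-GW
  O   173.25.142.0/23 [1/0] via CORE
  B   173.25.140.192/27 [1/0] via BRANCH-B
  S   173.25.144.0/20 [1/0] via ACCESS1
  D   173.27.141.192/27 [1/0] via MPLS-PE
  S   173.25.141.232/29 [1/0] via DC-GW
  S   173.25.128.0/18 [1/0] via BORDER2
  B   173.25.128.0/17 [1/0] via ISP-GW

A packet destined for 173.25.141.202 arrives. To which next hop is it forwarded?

BORDER2

Routes whose prefix contains 173.25.141.202:
  0.0.0.0/0 (default, matches everything) -> DIST2
  173.0.0.0/11 (173.0.0.0 - 173.31.255.255) -> INET-GW
  173.24.0.0/15 (173.24.0.0 - 173.25.255.255) -> DMZ-FW
  173.25.128.0/17 (173.25.128.0 - 173.25.255.255) -> ISP-GW
  173.25.128.0/18 (173.25.128.0 - 173.25.191.255) -> BORDER2
More-specific entries that do NOT match:
  173.27.141.200/30 (173.27.141.200 - 173.27.141.203) does not contain 173.25.141.202
  173.25.141.232/29 (173.25.141.232 - 173.25.141.239) does not contain 173.25.141.202
  173.25.141.208/28 (173.25.141.208 - 173.25.141.223) does not contain 173.25.141.202
  173.25.140.192/27 (173.25.140.192 - 173.25.140.223) does not contain 173.25.141.202
  173.27.141.192/27 (173.27.141.192 - 173.27.141.223) does not contain 173.25.141.202
  173.9.141.128/25 (173.9.141.128 - 173.9.141.255) does not contain 173.25.141.202
  173.25.142.0/23 (173.25.142.0 - 173.25.143.255) does not contain 173.25.141.202
  173.25.144.0/20 (173.25.144.0 - 173.25.159.255) does not contain 173.25.141.202
  173.25.192.0/19 (173.25.192.0 - 173.25.223.255) does not contain 173.25.141.202
Longest matching prefix is /18 -> next hop BORDER2.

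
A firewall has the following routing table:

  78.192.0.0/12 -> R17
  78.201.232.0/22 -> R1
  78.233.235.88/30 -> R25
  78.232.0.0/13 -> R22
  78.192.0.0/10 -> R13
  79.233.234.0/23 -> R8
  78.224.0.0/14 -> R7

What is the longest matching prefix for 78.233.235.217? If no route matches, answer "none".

78.232.0.0/13

Entries matching 78.233.235.217:
  78.192.0.0/10 (78.192.0.0 - 78.255.255.255)
  78.232.0.0/13 (78.232.0.0 - 78.239.255.255)
Most specific is 78.232.0.0/13.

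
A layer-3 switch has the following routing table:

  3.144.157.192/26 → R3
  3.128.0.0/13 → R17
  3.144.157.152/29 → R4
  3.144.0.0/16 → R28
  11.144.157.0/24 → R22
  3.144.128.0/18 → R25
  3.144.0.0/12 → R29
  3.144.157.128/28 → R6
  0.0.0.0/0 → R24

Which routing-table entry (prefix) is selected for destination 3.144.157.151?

Entries matching 3.144.157.151:
  0.0.0.0/0 (default, matches everything)
  3.144.0.0/12 (3.144.0.0 - 3.159.255.255)
  3.144.0.0/16 (3.144.0.0 - 3.144.255.255)
  3.144.128.0/18 (3.144.128.0 - 3.144.191.255)
Most specific is 3.144.128.0/18.

3.144.128.0/18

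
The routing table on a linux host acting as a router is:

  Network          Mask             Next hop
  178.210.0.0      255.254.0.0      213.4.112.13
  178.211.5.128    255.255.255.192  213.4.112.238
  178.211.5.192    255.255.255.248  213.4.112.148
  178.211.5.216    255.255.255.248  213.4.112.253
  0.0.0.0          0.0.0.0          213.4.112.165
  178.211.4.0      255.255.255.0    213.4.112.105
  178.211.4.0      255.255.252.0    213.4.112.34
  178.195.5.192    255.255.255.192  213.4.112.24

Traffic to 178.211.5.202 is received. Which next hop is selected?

213.4.112.34

Routes whose prefix contains 178.211.5.202:
  0.0.0.0/0 (default, matches everything) -> 213.4.112.165
  178.210.0.0/15 (178.210.0.0 - 178.211.255.255) -> 213.4.112.13
  178.211.4.0/22 (178.211.4.0 - 178.211.7.255) -> 213.4.112.34
More-specific entries that do NOT match:
  178.211.5.192/29 (178.211.5.192 - 178.211.5.199) does not contain 178.211.5.202
  178.211.5.216/29 (178.211.5.216 - 178.211.5.223) does not contain 178.211.5.202
  178.211.5.128/26 (178.211.5.128 - 178.211.5.191) does not contain 178.211.5.202
  178.195.5.192/26 (178.195.5.192 - 178.195.5.255) does not contain 178.211.5.202
  178.211.4.0/24 (178.211.4.0 - 178.211.4.255) does not contain 178.211.5.202
Longest matching prefix is /22 -> next hop 213.4.112.34.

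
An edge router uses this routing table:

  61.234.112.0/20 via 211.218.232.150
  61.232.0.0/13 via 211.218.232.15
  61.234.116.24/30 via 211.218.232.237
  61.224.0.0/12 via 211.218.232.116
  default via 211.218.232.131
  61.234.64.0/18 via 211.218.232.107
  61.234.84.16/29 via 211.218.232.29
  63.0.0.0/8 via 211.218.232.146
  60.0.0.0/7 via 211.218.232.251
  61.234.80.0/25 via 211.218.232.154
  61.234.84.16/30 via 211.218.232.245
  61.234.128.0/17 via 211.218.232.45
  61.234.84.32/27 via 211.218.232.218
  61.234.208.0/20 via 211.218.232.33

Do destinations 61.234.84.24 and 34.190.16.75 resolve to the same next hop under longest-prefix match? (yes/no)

61.234.84.24: longest match 61.234.64.0/18 -> 211.218.232.107
34.190.16.75: longest match 0.0.0.0/0 -> 211.218.232.131

no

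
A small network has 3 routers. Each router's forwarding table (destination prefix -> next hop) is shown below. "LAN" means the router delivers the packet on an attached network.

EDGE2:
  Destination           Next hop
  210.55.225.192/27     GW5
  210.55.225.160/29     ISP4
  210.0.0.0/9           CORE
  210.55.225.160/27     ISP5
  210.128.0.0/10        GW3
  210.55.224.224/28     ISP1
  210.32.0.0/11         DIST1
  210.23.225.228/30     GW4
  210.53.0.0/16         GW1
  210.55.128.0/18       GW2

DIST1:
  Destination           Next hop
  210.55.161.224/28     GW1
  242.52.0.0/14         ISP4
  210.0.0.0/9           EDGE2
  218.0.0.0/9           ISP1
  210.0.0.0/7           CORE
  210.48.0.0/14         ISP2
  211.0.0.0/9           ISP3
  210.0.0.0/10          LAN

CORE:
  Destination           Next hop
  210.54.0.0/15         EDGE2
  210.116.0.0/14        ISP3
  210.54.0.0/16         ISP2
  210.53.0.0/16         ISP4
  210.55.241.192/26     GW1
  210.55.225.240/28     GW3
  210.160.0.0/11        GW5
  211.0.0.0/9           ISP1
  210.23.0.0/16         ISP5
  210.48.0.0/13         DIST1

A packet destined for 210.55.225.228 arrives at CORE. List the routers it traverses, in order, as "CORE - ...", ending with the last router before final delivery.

CORE - EDGE2 - DIST1

At CORE: longest match for 210.55.225.228 is 210.54.0.0/15 -> EDGE2
At EDGE2: longest match for 210.55.225.228 is 210.32.0.0/11 -> DIST1
At DIST1: longest match for 210.55.225.228 is 210.0.0.0/10 -> LAN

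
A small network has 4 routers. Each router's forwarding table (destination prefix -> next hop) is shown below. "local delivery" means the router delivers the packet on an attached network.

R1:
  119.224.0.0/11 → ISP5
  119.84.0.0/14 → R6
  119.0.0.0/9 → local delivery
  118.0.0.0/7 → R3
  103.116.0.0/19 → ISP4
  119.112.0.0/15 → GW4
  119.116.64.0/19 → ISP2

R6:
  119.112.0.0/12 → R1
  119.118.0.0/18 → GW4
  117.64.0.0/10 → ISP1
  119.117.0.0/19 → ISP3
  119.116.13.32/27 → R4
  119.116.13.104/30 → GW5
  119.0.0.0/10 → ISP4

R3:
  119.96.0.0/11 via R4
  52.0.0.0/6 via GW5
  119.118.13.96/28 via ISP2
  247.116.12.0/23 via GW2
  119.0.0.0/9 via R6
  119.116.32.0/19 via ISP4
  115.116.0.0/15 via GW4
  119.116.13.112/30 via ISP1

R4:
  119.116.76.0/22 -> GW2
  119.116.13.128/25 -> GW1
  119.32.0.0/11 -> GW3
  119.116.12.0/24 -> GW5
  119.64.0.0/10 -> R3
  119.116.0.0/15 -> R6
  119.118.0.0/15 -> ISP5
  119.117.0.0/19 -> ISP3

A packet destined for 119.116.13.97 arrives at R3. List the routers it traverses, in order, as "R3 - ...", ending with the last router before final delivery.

At R3: longest match for 119.116.13.97 is 119.96.0.0/11 -> R4
At R4: longest match for 119.116.13.97 is 119.116.0.0/15 -> R6
At R6: longest match for 119.116.13.97 is 119.112.0.0/12 -> R1
At R1: longest match for 119.116.13.97 is 119.0.0.0/9 -> local delivery

R3 - R4 - R6 - R1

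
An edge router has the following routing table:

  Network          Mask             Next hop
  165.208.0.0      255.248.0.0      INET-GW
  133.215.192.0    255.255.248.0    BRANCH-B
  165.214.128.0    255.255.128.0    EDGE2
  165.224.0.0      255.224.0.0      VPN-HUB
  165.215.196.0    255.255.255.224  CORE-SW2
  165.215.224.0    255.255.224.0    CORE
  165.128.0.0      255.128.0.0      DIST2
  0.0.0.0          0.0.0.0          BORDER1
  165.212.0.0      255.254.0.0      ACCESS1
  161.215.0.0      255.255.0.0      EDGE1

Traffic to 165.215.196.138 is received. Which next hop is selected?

INET-GW

Routes whose prefix contains 165.215.196.138:
  0.0.0.0/0 (default, matches everything) -> BORDER1
  165.128.0.0/9 (165.128.0.0 - 165.255.255.255) -> DIST2
  165.208.0.0/13 (165.208.0.0 - 165.215.255.255) -> INET-GW
More-specific entries that do NOT match:
  165.215.196.0/27 (165.215.196.0 - 165.215.196.31) does not contain 165.215.196.138
  133.215.192.0/21 (133.215.192.0 - 133.215.199.255) does not contain 165.215.196.138
  165.215.224.0/19 (165.215.224.0 - 165.215.255.255) does not contain 165.215.196.138
  165.214.128.0/17 (165.214.128.0 - 165.214.255.255) does not contain 165.215.196.138
  161.215.0.0/16 (161.215.0.0 - 161.215.255.255) does not contain 165.215.196.138
  165.212.0.0/15 (165.212.0.0 - 165.213.255.255) does not contain 165.215.196.138
Longest matching prefix is /13 -> next hop INET-GW.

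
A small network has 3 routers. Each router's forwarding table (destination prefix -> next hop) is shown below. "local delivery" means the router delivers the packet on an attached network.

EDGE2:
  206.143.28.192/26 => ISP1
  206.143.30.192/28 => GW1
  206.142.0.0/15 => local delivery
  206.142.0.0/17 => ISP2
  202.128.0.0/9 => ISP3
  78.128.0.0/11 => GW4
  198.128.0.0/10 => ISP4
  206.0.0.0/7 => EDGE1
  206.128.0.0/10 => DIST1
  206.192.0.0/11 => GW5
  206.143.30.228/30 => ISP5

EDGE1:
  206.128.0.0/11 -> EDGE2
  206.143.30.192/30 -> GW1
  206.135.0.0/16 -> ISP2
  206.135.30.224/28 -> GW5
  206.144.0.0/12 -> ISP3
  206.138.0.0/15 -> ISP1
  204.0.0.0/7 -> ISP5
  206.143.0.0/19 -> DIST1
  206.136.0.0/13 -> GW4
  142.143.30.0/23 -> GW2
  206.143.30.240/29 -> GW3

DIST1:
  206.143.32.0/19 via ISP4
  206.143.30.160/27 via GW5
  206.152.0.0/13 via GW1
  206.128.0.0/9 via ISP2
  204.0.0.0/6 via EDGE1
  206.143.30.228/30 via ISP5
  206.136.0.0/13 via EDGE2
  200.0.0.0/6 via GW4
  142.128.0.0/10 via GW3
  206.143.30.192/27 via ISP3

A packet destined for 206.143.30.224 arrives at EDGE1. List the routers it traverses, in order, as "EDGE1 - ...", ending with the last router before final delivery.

EDGE1 - DIST1 - EDGE2

At EDGE1: longest match for 206.143.30.224 is 206.143.0.0/19 -> DIST1
At DIST1: longest match for 206.143.30.224 is 206.136.0.0/13 -> EDGE2
At EDGE2: longest match for 206.143.30.224 is 206.142.0.0/15 -> local delivery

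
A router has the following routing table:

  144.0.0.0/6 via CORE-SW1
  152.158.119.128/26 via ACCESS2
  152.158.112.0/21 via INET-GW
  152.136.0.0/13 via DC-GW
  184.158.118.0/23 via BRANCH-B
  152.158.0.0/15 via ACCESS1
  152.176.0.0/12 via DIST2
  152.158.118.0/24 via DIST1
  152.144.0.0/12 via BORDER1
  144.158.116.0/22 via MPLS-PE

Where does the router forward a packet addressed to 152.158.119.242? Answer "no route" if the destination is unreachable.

Routes whose prefix contains 152.158.119.242:
  152.144.0.0/12 (152.144.0.0 - 152.159.255.255) -> BORDER1
  152.158.0.0/15 (152.158.0.0 - 152.159.255.255) -> ACCESS1
  152.158.112.0/21 (152.158.112.0 - 152.158.119.255) -> INET-GW
More-specific entries that do NOT match:
  152.158.119.128/26 (152.158.119.128 - 152.158.119.191) does not contain 152.158.119.242
  152.158.118.0/24 (152.158.118.0 - 152.158.118.255) does not contain 152.158.119.242
  184.158.118.0/23 (184.158.118.0 - 184.158.119.255) does not contain 152.158.119.242
  144.158.116.0/22 (144.158.116.0 - 144.158.119.255) does not contain 152.158.119.242
Longest matching prefix is /21 -> next hop INET-GW.

INET-GW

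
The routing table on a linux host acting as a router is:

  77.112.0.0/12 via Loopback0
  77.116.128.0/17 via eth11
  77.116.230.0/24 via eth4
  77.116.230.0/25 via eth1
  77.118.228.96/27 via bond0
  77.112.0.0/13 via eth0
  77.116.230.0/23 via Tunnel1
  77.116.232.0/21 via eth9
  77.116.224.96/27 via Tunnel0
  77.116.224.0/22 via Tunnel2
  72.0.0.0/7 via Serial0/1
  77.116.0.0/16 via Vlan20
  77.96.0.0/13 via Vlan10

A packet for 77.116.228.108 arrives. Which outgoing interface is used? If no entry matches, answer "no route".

Routes whose prefix contains 77.116.228.108:
  77.112.0.0/12 (77.112.0.0 - 77.127.255.255) -> Loopback0
  77.112.0.0/13 (77.112.0.0 - 77.119.255.255) -> eth0
  77.116.0.0/16 (77.116.0.0 - 77.116.255.255) -> Vlan20
  77.116.128.0/17 (77.116.128.0 - 77.116.255.255) -> eth11
More-specific entries that do NOT match:
  77.118.228.96/27 (77.118.228.96 - 77.118.228.127) does not contain 77.116.228.108
  77.116.224.96/27 (77.116.224.96 - 77.116.224.127) does not contain 77.116.228.108
  77.116.230.0/25 (77.116.230.0 - 77.116.230.127) does not contain 77.116.228.108
  77.116.230.0/24 (77.116.230.0 - 77.116.230.255) does not contain 77.116.228.108
  77.116.230.0/23 (77.116.230.0 - 77.116.231.255) does not contain 77.116.228.108
  77.116.224.0/22 (77.116.224.0 - 77.116.227.255) does not contain 77.116.228.108
  77.116.232.0/21 (77.116.232.0 - 77.116.239.255) does not contain 77.116.228.108
Longest matching prefix is /17 -> interface eth11.

eth11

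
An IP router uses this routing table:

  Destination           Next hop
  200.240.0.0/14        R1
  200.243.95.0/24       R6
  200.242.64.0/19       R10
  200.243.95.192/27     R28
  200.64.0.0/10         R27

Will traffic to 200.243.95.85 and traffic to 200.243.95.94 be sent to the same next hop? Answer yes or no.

200.243.95.85: longest match 200.243.95.0/24 -> R6
200.243.95.94: longest match 200.243.95.0/24 -> R6

yes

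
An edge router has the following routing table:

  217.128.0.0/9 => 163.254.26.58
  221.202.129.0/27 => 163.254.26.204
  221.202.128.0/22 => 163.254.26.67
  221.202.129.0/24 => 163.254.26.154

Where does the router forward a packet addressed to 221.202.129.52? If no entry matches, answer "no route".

Routes whose prefix contains 221.202.129.52:
  221.202.128.0/22 (221.202.128.0 - 221.202.131.255) -> 163.254.26.67
  221.202.129.0/24 (221.202.129.0 - 221.202.129.255) -> 163.254.26.154
More-specific entries that do NOT match:
  221.202.129.0/27 (221.202.129.0 - 221.202.129.31) does not contain 221.202.129.52
Longest matching prefix is /24 -> next hop 163.254.26.154.

163.254.26.154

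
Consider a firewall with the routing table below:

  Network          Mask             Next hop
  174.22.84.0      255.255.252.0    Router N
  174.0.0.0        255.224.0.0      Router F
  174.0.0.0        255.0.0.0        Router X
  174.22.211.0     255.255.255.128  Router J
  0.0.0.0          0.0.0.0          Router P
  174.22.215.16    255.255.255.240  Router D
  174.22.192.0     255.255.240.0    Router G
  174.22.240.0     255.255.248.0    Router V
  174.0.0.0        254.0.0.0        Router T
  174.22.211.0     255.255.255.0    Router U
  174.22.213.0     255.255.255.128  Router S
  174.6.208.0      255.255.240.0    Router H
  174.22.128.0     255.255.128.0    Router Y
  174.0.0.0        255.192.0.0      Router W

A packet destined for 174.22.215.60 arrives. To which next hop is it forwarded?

Routes whose prefix contains 174.22.215.60:
  0.0.0.0/0 (default, matches everything) -> Router P
  174.0.0.0/7 (174.0.0.0 - 175.255.255.255) -> Router T
  174.0.0.0/8 (174.0.0.0 - 174.255.255.255) -> Router X
  174.0.0.0/10 (174.0.0.0 - 174.63.255.255) -> Router W
  174.0.0.0/11 (174.0.0.0 - 174.31.255.255) -> Router F
  174.22.128.0/17 (174.22.128.0 - 174.22.255.255) -> Router Y
More-specific entries that do NOT match:
  174.22.215.16/28 (174.22.215.16 - 174.22.215.31) does not contain 174.22.215.60
  174.22.211.0/25 (174.22.211.0 - 174.22.211.127) does not contain 174.22.215.60
  174.22.213.0/25 (174.22.213.0 - 174.22.213.127) does not contain 174.22.215.60
  174.22.211.0/24 (174.22.211.0 - 174.22.211.255) does not contain 174.22.215.60
  174.22.84.0/22 (174.22.84.0 - 174.22.87.255) does not contain 174.22.215.60
  174.22.240.0/21 (174.22.240.0 - 174.22.247.255) does not contain 174.22.215.60
  174.22.192.0/20 (174.22.192.0 - 174.22.207.255) does not contain 174.22.215.60
  174.6.208.0/20 (174.6.208.0 - 174.6.223.255) does not contain 174.22.215.60
Longest matching prefix is /17 -> next hop Router Y.

Router Y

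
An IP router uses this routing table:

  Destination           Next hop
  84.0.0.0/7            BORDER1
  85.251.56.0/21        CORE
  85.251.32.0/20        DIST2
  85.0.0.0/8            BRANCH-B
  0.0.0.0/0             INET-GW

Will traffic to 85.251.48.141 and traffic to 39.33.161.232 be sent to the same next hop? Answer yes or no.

no

85.251.48.141: longest match 85.0.0.0/8 -> BRANCH-B
39.33.161.232: longest match 0.0.0.0/0 -> INET-GW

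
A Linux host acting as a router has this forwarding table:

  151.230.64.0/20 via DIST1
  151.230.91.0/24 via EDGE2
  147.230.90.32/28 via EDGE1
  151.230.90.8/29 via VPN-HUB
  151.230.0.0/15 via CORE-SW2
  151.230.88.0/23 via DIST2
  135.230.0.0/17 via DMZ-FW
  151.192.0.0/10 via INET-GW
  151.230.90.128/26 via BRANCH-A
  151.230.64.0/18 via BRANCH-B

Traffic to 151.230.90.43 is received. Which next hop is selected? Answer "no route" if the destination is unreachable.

BRANCH-B

Routes whose prefix contains 151.230.90.43:
  151.192.0.0/10 (151.192.0.0 - 151.255.255.255) -> INET-GW
  151.230.0.0/15 (151.230.0.0 - 151.231.255.255) -> CORE-SW2
  151.230.64.0/18 (151.230.64.0 - 151.230.127.255) -> BRANCH-B
More-specific entries that do NOT match:
  151.230.90.8/29 (151.230.90.8 - 151.230.90.15) does not contain 151.230.90.43
  147.230.90.32/28 (147.230.90.32 - 147.230.90.47) does not contain 151.230.90.43
  151.230.90.128/26 (151.230.90.128 - 151.230.90.191) does not contain 151.230.90.43
  151.230.91.0/24 (151.230.91.0 - 151.230.91.255) does not contain 151.230.90.43
  151.230.88.0/23 (151.230.88.0 - 151.230.89.255) does not contain 151.230.90.43
  151.230.64.0/20 (151.230.64.0 - 151.230.79.255) does not contain 151.230.90.43
Longest matching prefix is /18 -> next hop BRANCH-B.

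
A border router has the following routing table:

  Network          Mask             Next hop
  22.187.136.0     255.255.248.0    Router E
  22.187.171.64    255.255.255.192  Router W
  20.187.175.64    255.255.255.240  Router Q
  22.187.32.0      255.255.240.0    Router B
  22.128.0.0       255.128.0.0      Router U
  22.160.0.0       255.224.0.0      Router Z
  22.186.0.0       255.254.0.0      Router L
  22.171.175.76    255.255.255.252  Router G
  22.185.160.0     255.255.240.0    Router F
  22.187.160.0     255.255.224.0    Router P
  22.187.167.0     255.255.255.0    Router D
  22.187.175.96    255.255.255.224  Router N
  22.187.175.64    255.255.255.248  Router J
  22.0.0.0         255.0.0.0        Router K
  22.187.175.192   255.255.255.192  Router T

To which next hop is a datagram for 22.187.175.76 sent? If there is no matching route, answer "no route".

Router P

Routes whose prefix contains 22.187.175.76:
  22.0.0.0/8 (22.0.0.0 - 22.255.255.255) -> Router K
  22.128.0.0/9 (22.128.0.0 - 22.255.255.255) -> Router U
  22.160.0.0/11 (22.160.0.0 - 22.191.255.255) -> Router Z
  22.186.0.0/15 (22.186.0.0 - 22.187.255.255) -> Router L
  22.187.160.0/19 (22.187.160.0 - 22.187.191.255) -> Router P
More-specific entries that do NOT match:
  22.171.175.76/30 (22.171.175.76 - 22.171.175.79) does not contain 22.187.175.76
  22.187.175.64/29 (22.187.175.64 - 22.187.175.71) does not contain 22.187.175.76
  20.187.175.64/28 (20.187.175.64 - 20.187.175.79) does not contain 22.187.175.76
  22.187.175.96/27 (22.187.175.96 - 22.187.175.127) does not contain 22.187.175.76
  22.187.171.64/26 (22.187.171.64 - 22.187.171.127) does not contain 22.187.175.76
  22.187.175.192/26 (22.187.175.192 - 22.187.175.255) does not contain 22.187.175.76
  22.187.167.0/24 (22.187.167.0 - 22.187.167.255) does not contain 22.187.175.76
  22.187.136.0/21 (22.187.136.0 - 22.187.143.255) does not contain 22.187.175.76
  22.187.32.0/20 (22.187.32.0 - 22.187.47.255) does not contain 22.187.175.76
  22.185.160.0/20 (22.185.160.0 - 22.185.175.255) does not contain 22.187.175.76
Longest matching prefix is /19 -> next hop Router P.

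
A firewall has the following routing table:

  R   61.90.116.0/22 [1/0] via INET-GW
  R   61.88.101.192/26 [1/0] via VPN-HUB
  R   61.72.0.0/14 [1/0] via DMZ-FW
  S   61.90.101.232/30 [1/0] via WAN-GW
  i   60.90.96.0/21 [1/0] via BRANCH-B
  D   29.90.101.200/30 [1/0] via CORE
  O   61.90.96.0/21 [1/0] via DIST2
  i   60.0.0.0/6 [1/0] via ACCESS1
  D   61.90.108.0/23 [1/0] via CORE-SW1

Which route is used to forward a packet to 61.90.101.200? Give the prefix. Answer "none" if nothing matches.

Entries matching 61.90.101.200:
  60.0.0.0/6 (60.0.0.0 - 63.255.255.255)
  61.90.96.0/21 (61.90.96.0 - 61.90.103.255)
Most specific is 61.90.96.0/21.

61.90.96.0/21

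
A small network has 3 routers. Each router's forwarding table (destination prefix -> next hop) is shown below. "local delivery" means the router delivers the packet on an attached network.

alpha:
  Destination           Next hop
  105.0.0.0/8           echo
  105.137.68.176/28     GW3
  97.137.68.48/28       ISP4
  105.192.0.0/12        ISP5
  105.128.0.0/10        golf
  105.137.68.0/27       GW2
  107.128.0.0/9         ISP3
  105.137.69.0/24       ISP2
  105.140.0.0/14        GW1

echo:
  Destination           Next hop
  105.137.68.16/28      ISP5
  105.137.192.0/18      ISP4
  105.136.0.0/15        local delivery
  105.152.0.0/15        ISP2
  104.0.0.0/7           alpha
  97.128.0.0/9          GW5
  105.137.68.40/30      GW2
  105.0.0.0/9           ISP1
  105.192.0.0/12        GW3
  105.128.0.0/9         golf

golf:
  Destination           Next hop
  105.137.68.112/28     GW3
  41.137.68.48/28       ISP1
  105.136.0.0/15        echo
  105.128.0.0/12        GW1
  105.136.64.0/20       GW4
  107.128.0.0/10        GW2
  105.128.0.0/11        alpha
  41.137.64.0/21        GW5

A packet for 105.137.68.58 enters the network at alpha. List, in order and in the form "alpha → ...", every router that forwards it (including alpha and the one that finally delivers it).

At alpha: longest match for 105.137.68.58 is 105.128.0.0/10 -> golf
At golf: longest match for 105.137.68.58 is 105.136.0.0/15 -> echo
At echo: longest match for 105.137.68.58 is 105.136.0.0/15 -> local delivery

alpha → golf → echo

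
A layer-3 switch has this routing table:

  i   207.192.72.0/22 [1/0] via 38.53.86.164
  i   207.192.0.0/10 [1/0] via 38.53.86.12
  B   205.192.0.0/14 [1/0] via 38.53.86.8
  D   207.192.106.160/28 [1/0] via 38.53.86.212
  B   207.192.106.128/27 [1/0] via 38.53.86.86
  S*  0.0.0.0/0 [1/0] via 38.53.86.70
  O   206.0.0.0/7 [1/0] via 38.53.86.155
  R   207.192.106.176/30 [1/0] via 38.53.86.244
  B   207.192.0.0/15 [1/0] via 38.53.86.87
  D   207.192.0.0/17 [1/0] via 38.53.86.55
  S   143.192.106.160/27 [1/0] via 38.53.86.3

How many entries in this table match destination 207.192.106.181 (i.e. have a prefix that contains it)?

Prefixes containing 207.192.106.181:
  0.0.0.0/0 (default, matches everything)
  206.0.0.0/7 (206.0.0.0 - 207.255.255.255)
  207.192.0.0/10 (207.192.0.0 - 207.255.255.255)
  207.192.0.0/15 (207.192.0.0 - 207.193.255.255)
  207.192.0.0/17 (207.192.0.0 - 207.192.127.255)
Total matching entries: 5.

5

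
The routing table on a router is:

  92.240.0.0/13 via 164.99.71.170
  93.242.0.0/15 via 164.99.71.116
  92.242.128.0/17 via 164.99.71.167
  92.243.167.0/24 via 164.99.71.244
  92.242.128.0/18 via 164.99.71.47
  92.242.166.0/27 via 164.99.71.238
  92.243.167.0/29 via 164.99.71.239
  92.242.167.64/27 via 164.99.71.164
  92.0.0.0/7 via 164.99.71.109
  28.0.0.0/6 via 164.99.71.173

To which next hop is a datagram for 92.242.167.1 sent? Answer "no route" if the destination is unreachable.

164.99.71.47

Routes whose prefix contains 92.242.167.1:
  92.0.0.0/7 (92.0.0.0 - 93.255.255.255) -> 164.99.71.109
  92.240.0.0/13 (92.240.0.0 - 92.247.255.255) -> 164.99.71.170
  92.242.128.0/17 (92.242.128.0 - 92.242.255.255) -> 164.99.71.167
  92.242.128.0/18 (92.242.128.0 - 92.242.191.255) -> 164.99.71.47
More-specific entries that do NOT match:
  92.243.167.0/29 (92.243.167.0 - 92.243.167.7) does not contain 92.242.167.1
  92.242.166.0/27 (92.242.166.0 - 92.242.166.31) does not contain 92.242.167.1
  92.242.167.64/27 (92.242.167.64 - 92.242.167.95) does not contain 92.242.167.1
  92.243.167.0/24 (92.243.167.0 - 92.243.167.255) does not contain 92.242.167.1
Longest matching prefix is /18 -> next hop 164.99.71.47.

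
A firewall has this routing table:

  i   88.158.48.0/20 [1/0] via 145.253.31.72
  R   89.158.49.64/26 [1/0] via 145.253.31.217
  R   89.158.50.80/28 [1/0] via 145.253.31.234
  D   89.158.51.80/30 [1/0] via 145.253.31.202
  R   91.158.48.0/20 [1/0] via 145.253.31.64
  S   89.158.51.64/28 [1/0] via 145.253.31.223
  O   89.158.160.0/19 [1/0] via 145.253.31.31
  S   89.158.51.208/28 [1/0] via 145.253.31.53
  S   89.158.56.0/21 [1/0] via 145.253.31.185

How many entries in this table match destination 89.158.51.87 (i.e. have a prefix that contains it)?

No listed prefix contains 89.158.51.87.
Total matching entries: 0.

0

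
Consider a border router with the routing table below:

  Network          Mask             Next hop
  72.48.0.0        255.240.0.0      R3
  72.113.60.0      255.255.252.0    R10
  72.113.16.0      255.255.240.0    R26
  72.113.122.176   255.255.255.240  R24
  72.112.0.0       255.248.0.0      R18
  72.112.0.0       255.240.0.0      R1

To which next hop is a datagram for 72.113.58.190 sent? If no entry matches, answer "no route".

Routes whose prefix contains 72.113.58.190:
  72.112.0.0/12 (72.112.0.0 - 72.127.255.255) -> R1
  72.112.0.0/13 (72.112.0.0 - 72.119.255.255) -> R18
More-specific entries that do NOT match:
  72.113.122.176/28 (72.113.122.176 - 72.113.122.191) does not contain 72.113.58.190
  72.113.60.0/22 (72.113.60.0 - 72.113.63.255) does not contain 72.113.58.190
  72.113.16.0/20 (72.113.16.0 - 72.113.31.255) does not contain 72.113.58.190
Longest matching prefix is /13 -> next hop R18.

R18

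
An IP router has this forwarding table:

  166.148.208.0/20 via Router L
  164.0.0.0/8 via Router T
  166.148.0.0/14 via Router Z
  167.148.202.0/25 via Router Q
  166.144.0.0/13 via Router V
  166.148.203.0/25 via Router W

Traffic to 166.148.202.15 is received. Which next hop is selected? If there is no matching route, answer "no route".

Routes whose prefix contains 166.148.202.15:
  166.144.0.0/13 (166.144.0.0 - 166.151.255.255) -> Router V
  166.148.0.0/14 (166.148.0.0 - 166.151.255.255) -> Router Z
More-specific entries that do NOT match:
  167.148.202.0/25 (167.148.202.0 - 167.148.202.127) does not contain 166.148.202.15
  166.148.203.0/25 (166.148.203.0 - 166.148.203.127) does not contain 166.148.202.15
  166.148.208.0/20 (166.148.208.0 - 166.148.223.255) does not contain 166.148.202.15
Longest matching prefix is /14 -> next hop Router Z.

Router Z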